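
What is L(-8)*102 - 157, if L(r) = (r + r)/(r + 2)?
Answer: 115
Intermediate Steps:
L(r) = 2*r/(2 + r) (L(r) = (2*r)/(2 + r) = 2*r/(2 + r))
L(-8)*102 - 157 = (2*(-8)/(2 - 8))*102 - 157 = (2*(-8)/(-6))*102 - 157 = (2*(-8)*(-1/6))*102 - 157 = (8/3)*102 - 157 = 272 - 157 = 115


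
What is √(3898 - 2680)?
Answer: √1218 ≈ 34.900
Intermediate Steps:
√(3898 - 2680) = √1218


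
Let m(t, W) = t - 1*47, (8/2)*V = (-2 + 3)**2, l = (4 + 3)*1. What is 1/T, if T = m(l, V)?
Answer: -1/40 ≈ -0.025000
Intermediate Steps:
l = 7 (l = 7*1 = 7)
V = 1/4 (V = (-2 + 3)**2/4 = (1/4)*1**2 = (1/4)*1 = 1/4 ≈ 0.25000)
m(t, W) = -47 + t (m(t, W) = t - 47 = -47 + t)
T = -40 (T = -47 + 7 = -40)
1/T = 1/(-40) = -1/40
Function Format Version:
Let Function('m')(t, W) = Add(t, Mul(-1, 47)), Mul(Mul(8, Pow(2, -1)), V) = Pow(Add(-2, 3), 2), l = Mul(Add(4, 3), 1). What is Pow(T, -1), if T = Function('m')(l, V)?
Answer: Rational(-1, 40) ≈ -0.025000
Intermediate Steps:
l = 7 (l = Mul(7, 1) = 7)
V = Rational(1, 4) (V = Mul(Rational(1, 4), Pow(Add(-2, 3), 2)) = Mul(Rational(1, 4), Pow(1, 2)) = Mul(Rational(1, 4), 1) = Rational(1, 4) ≈ 0.25000)
Function('m')(t, W) = Add(-47, t) (Function('m')(t, W) = Add(t, -47) = Add(-47, t))
T = -40 (T = Add(-47, 7) = -40)
Pow(T, -1) = Pow(-40, -1) = Rational(-1, 40)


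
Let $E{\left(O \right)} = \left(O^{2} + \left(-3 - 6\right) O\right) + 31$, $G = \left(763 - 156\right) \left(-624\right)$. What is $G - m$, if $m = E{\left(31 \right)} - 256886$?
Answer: $-122595$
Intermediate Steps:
$G = -378768$ ($G = 607 \left(-624\right) = -378768$)
$E{\left(O \right)} = 31 + O^{2} - 9 O$ ($E{\left(O \right)} = \left(O^{2} - 9 O\right) + 31 = 31 + O^{2} - 9 O$)
$m = -256173$ ($m = \left(31 + 31^{2} - 279\right) - 256886 = \left(31 + 961 - 279\right) - 256886 = 713 - 256886 = -256173$)
$G - m = -378768 - -256173 = -378768 + 256173 = -122595$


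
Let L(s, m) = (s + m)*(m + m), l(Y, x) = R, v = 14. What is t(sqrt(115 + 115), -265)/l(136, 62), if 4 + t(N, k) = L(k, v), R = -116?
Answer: 1758/29 ≈ 60.621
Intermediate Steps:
l(Y, x) = -116
L(s, m) = 2*m*(m + s) (L(s, m) = (m + s)*(2*m) = 2*m*(m + s))
t(N, k) = 388 + 28*k (t(N, k) = -4 + 2*14*(14 + k) = -4 + (392 + 28*k) = 388 + 28*k)
t(sqrt(115 + 115), -265)/l(136, 62) = (388 + 28*(-265))/(-116) = (388 - 7420)*(-1/116) = -7032*(-1/116) = 1758/29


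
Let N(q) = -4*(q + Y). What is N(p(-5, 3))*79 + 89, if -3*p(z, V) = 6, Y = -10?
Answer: 3881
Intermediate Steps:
p(z, V) = -2 (p(z, V) = -⅓*6 = -2)
N(q) = 40 - 4*q (N(q) = -4*(q - 10) = -4*(-10 + q) = 40 - 4*q)
N(p(-5, 3))*79 + 89 = (40 - 4*(-2))*79 + 89 = (40 + 8)*79 + 89 = 48*79 + 89 = 3792 + 89 = 3881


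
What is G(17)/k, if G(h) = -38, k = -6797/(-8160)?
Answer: -310080/6797 ≈ -45.620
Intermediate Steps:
k = 6797/8160 (k = -6797*(-1/8160) = 6797/8160 ≈ 0.83297)
G(17)/k = -38/6797/8160 = -38*8160/6797 = -310080/6797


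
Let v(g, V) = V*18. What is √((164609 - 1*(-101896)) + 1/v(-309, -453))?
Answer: √1968812082714/2718 ≈ 516.24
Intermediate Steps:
v(g, V) = 18*V
√((164609 - 1*(-101896)) + 1/v(-309, -453)) = √((164609 - 1*(-101896)) + 1/(18*(-453))) = √((164609 + 101896) + 1/(-8154)) = √(266505 - 1/8154) = √(2173081769/8154) = √1968812082714/2718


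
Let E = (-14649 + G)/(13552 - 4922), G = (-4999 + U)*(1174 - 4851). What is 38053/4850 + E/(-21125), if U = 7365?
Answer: 69796598541/8841974375 ≈ 7.8938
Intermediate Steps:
G = -8699782 (G = (-4999 + 7365)*(1174 - 4851) = 2366*(-3677) = -8699782)
E = -8714431/8630 (E = (-14649 - 8699782)/(13552 - 4922) = -8714431/8630 ≈ -1009.8)
38053/4850 + E/(-21125) = 38053/4850 - 8714431/8630/(-21125) = 38053*(1/4850) - 8714431/8630*(-1/21125) = 38053/4850 + 8714431/182308750 = 69796598541/8841974375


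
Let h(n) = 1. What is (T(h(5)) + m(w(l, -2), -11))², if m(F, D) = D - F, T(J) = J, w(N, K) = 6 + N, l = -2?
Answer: 196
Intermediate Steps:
(T(h(5)) + m(w(l, -2), -11))² = (1 + (-11 - (6 - 2)))² = (1 + (-11 - 1*4))² = (1 + (-11 - 4))² = (1 - 15)² = (-14)² = 196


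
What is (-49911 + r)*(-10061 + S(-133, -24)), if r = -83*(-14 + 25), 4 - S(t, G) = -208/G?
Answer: 1534732328/3 ≈ 5.1158e+8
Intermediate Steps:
S(t, G) = 4 + 208/G (S(t, G) = 4 - (-208)/G = 4 + 208/G)
r = -913 (r = -83*11 = -913)
(-49911 + r)*(-10061 + S(-133, -24)) = (-49911 - 913)*(-10061 + (4 + 208/(-24))) = -50824*(-10061 + (4 + 208*(-1/24))) = -50824*(-10061 + (4 - 26/3)) = -50824*(-10061 - 14/3) = -50824*(-30197/3) = 1534732328/3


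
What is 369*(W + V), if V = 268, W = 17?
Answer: 105165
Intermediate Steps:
369*(W + V) = 369*(17 + 268) = 369*285 = 105165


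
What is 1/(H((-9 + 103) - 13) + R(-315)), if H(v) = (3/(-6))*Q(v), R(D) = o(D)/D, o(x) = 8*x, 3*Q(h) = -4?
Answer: 3/26 ≈ 0.11538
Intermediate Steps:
Q(h) = -4/3 (Q(h) = (1/3)*(-4) = -4/3)
R(D) = 8 (R(D) = (8*D)/D = 8)
H(v) = 2/3 (H(v) = (3/(-6))*(-4/3) = -1/6*3*(-4/3) = -1/2*(-4/3) = 2/3)
1/(H((-9 + 103) - 13) + R(-315)) = 1/(2/3 + 8) = 1/(26/3) = 3/26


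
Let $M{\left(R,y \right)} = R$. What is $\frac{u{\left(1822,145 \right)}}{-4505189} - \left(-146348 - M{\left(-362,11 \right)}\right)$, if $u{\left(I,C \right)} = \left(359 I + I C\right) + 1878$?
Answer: $\frac{50591815476}{346553} \approx 1.4599 \cdot 10^{5}$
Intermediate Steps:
$u{\left(I,C \right)} = 1878 + 359 I + C I$ ($u{\left(I,C \right)} = \left(359 I + C I\right) + 1878 = 1878 + 359 I + C I$)
$\frac{u{\left(1822,145 \right)}}{-4505189} - \left(-146348 - M{\left(-362,11 \right)}\right) = \frac{1878 + 359 \cdot 1822 + 145 \cdot 1822}{-4505189} + \left(\left(-362 + 510176\right) - 363828\right) = \left(1878 + 654098 + 264190\right) \left(- \frac{1}{4505189}\right) + \left(509814 - 363828\right) = 920166 \left(- \frac{1}{4505189}\right) + 145986 = - \frac{70782}{346553} + 145986 = \frac{50591815476}{346553}$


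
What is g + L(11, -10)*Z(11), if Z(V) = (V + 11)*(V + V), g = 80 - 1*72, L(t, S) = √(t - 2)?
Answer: 1460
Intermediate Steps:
L(t, S) = √(-2 + t)
g = 8 (g = 80 - 72 = 8)
Z(V) = 2*V*(11 + V) (Z(V) = (11 + V)*(2*V) = 2*V*(11 + V))
g + L(11, -10)*Z(11) = 8 + √(-2 + 11)*(2*11*(11 + 11)) = 8 + √9*(2*11*22) = 8 + 3*484 = 8 + 1452 = 1460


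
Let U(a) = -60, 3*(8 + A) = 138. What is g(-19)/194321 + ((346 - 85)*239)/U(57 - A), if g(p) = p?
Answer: -4040516933/3886420 ≈ -1039.7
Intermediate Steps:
A = 38 (A = -8 + (⅓)*138 = -8 + 46 = 38)
g(-19)/194321 + ((346 - 85)*239)/U(57 - A) = -19/194321 + ((346 - 85)*239)/(-60) = -19*1/194321 + (261*239)*(-1/60) = -19/194321 + 62379*(-1/60) = -19/194321 - 20793/20 = -4040516933/3886420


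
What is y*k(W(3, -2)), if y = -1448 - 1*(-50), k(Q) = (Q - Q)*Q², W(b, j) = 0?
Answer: 0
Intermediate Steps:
k(Q) = 0 (k(Q) = 0*Q² = 0)
y = -1398 (y = -1448 + 50 = -1398)
y*k(W(3, -2)) = -1398*0 = 0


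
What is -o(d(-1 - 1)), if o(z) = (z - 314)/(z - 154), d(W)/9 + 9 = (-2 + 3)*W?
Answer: -413/253 ≈ -1.6324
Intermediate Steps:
d(W) = -81 + 9*W (d(W) = -81 + 9*((-2 + 3)*W) = -81 + 9*(1*W) = -81 + 9*W)
o(z) = (-314 + z)/(-154 + z)
-o(d(-1 - 1)) = -(-314 + (-81 + 9*(-1 - 1)))/(-154 + (-81 + 9*(-1 - 1))) = -(-314 + (-81 + 9*(-2)))/(-154 + (-81 + 9*(-2))) = -(-314 + (-81 - 18))/(-154 + (-81 - 18)) = -(-314 - 99)/(-154 - 99) = -(-413)/(-253) = -(-1)*(-413)/253 = -1*413/253 = -413/253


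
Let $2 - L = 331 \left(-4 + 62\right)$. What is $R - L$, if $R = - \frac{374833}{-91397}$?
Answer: $\frac{1754831645}{91397} \approx 19200.0$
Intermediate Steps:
$R = \frac{374833}{91397}$ ($R = \left(-374833\right) \left(- \frac{1}{91397}\right) = \frac{374833}{91397} \approx 4.1012$)
$L = -19196$ ($L = 2 - 331 \left(-4 + 62\right) = 2 - 331 \cdot 58 = 2 - 19198 = -19196$)
$R - L = \frac{374833}{91397} - -19196 = \frac{374833}{91397} + 19196 = \frac{1754831645}{91397}$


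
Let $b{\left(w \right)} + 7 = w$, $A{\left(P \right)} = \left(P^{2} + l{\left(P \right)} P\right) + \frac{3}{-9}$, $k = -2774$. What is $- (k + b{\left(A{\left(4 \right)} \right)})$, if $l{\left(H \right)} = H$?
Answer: $\frac{8248}{3} \approx 2749.3$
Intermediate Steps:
$A{\left(P \right)} = - \frac{1}{3} + 2 P^{2}$ ($A{\left(P \right)} = \left(P^{2} + P P\right) + \frac{3}{-9} = \left(P^{2} + P^{2}\right) + 3 \left(- \frac{1}{9}\right) = 2 P^{2} - \frac{1}{3} = - \frac{1}{3} + 2 P^{2}$)
$b{\left(w \right)} = -7 + w$
$- (k + b{\left(A{\left(4 \right)} \right)}) = - (-2774 - \left(\frac{22}{3} - 32\right)) = - (-2774 + \left(-7 + \left(- \frac{1}{3} + 2 \cdot 16\right)\right)) = - (-2774 + \left(-7 + \left(- \frac{1}{3} + 32\right)\right)) = - (-2774 + \left(-7 + \frac{95}{3}\right)) = - (-2774 + \frac{74}{3}) = \left(-1\right) \left(- \frac{8248}{3}\right) = \frac{8248}{3}$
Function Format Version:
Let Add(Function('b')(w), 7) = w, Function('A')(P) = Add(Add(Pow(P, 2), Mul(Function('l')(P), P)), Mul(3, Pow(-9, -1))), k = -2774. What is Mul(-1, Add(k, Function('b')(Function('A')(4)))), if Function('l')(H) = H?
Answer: Rational(8248, 3) ≈ 2749.3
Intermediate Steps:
Function('A')(P) = Add(Rational(-1, 3), Mul(2, Pow(P, 2))) (Function('A')(P) = Add(Add(Pow(P, 2), Mul(P, P)), Mul(3, Pow(-9, -1))) = Add(Add(Pow(P, 2), Pow(P, 2)), Mul(3, Rational(-1, 9))) = Add(Mul(2, Pow(P, 2)), Rational(-1, 3)) = Add(Rational(-1, 3), Mul(2, Pow(P, 2))))
Function('b')(w) = Add(-7, w)
Mul(-1, Add(k, Function('b')(Function('A')(4)))) = Mul(-1, Add(-2774, Add(-7, Add(Rational(-1, 3), Mul(2, Pow(4, 2)))))) = Mul(-1, Add(-2774, Add(-7, Add(Rational(-1, 3), Mul(2, 16))))) = Mul(-1, Add(-2774, Add(-7, Add(Rational(-1, 3), 32)))) = Mul(-1, Add(-2774, Add(-7, Rational(95, 3)))) = Mul(-1, Add(-2774, Rational(74, 3))) = Mul(-1, Rational(-8248, 3)) = Rational(8248, 3)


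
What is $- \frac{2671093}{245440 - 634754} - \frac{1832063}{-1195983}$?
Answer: $\frac{3907829594201}{465612925662} \approx 8.3929$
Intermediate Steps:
$- \frac{2671093}{245440 - 634754} - \frac{1832063}{-1195983} = - \frac{2671093}{-389314} - - \frac{1832063}{1195983} = \left(-2671093\right) \left(- \frac{1}{389314}\right) + \frac{1832063}{1195983} = \frac{2671093}{389314} + \frac{1832063}{1195983} = \frac{3907829594201}{465612925662}$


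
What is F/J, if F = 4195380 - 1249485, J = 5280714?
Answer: 981965/1760238 ≈ 0.55786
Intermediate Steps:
F = 2945895
F/J = 2945895/5280714 = 2945895*(1/5280714) = 981965/1760238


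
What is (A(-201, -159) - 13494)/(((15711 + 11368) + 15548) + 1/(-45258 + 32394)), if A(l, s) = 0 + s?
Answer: -4746816/14820371 ≈ -0.32029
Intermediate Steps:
A(l, s) = s
(A(-201, -159) - 13494)/(((15711 + 11368) + 15548) + 1/(-45258 + 32394)) = (-159 - 13494)/(((15711 + 11368) + 15548) + 1/(-45258 + 32394)) = -13653/((27079 + 15548) + 1/(-12864)) = -13653/(42627 - 1/12864) = -13653/548353727/12864 = -13653*12864/548353727 = -4746816/14820371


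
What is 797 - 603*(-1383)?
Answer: 834746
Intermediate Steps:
797 - 603*(-1383) = 797 + 833949 = 834746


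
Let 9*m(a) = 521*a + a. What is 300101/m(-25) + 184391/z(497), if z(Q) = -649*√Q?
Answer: -300101/1450 - 184391*√497/322553 ≈ -219.71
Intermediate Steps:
m(a) = 58*a (m(a) = (521*a + a)/9 = (522*a)/9 = 58*a)
300101/m(-25) + 184391/z(497) = 300101/((58*(-25))) + 184391/((-649*√497)) = 300101/(-1450) + 184391*(-√497/322553) = 300101*(-1/1450) - 184391*√497/322553 = -300101/1450 - 184391*√497/322553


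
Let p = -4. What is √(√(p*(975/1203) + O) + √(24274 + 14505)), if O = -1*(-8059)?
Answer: √(401*√1295373959 + 160801*√38779)/401 ≈ 16.932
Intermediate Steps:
O = 8059
√(√(p*(975/1203) + O) + √(24274 + 14505)) = √(√(-3900/1203 + 8059) + √(24274 + 14505)) = √(√(-3900/1203 + 8059) + √38779) = √(√(-4*325/401 + 8059) + √38779) = √(√(-1300/401 + 8059) + √38779) = √(√(3230359/401) + √38779) = √(√1295373959/401 + √38779) = √(√38779 + √1295373959/401)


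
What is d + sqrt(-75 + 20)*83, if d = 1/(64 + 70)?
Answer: 1/134 + 83*I*sqrt(55) ≈ 0.0074627 + 615.54*I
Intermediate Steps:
d = 1/134 ≈ 0.0074627
d + sqrt(-75 + 20)*83 = 1/134 + sqrt(-75 + 20)*83 = 1/134 + sqrt(-55)*83 = 1/134 + (I*sqrt(55))*83 = 1/134 + 83*I*sqrt(55)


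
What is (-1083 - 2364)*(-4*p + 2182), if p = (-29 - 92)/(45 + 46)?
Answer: -686111562/91 ≈ -7.5397e+6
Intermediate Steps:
p = -121/91 ≈ -1.3297
(-1083 - 2364)*(-4*p + 2182) = (-1083 - 2364)*(-4*(-121/91) + 2182) = -3447*(484/91 + 2182) = -3447*199046/91 = -686111562/91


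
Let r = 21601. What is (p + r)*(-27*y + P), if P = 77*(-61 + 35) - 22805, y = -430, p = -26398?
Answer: 63306009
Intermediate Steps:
P = -24807 (P = 77*(-26) - 22805 = -2002 - 22805 = -24807)
(p + r)*(-27*y + P) = (-26398 + 21601)*(-27*(-430) - 24807) = -4797*(11610 - 24807) = -4797*(-13197) = 63306009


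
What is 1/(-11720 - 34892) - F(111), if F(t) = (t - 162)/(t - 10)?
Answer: 2377111/4707812 ≈ 0.50493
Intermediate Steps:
F(t) = (-162 + t)/(-10 + t)
1/(-11720 - 34892) - F(111) = 1/(-11720 - 34892) - (-162 + 111)/(-10 + 111) = 1/(-46612) - (-51)/101 = -1/46612 - (-51)/101 = -1/46612 - 1*(-51/101) = -1/46612 + 51/101 = 2377111/4707812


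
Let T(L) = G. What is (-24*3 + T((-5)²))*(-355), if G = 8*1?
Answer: 22720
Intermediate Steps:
G = 8
T(L) = 8
(-24*3 + T((-5)²))*(-355) = (-24*3 + 8)*(-355) = (-72 + 8)*(-355) = -64*(-355) = 22720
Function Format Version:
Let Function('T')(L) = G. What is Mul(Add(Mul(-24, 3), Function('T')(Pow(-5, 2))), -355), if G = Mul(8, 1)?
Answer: 22720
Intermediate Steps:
G = 8
Function('T')(L) = 8
Mul(Add(Mul(-24, 3), Function('T')(Pow(-5, 2))), -355) = Mul(Add(Mul(-24, 3), 8), -355) = Mul(Add(-72, 8), -355) = Mul(-64, -355) = 22720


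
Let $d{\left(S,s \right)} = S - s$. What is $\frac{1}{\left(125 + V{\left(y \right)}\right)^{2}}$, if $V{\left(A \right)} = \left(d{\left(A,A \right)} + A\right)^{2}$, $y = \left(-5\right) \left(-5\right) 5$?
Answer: $\frac{1}{248062500} \approx 4.0312 \cdot 10^{-9}$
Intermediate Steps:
$y = 125$ ($y = 25 \cdot 5 = 125$)
$V{\left(A \right)} = A^{2}$ ($V{\left(A \right)} = \left(\left(A - A\right) + A\right)^{2} = \left(0 + A\right)^{2} = A^{2}$)
$\frac{1}{\left(125 + V{\left(y \right)}\right)^{2}} = \frac{1}{\left(125 + 125^{2}\right)^{2}} = \frac{1}{\left(125 + 15625\right)^{2}} = \frac{1}{15750^{2}} = \frac{1}{248062500}$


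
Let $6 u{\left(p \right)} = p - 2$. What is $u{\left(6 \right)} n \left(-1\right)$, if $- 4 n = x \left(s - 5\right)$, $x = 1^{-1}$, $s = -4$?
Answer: $- \frac{3}{2} \approx -1.5$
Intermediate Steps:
$u{\left(p \right)} = - \frac{1}{3} + \frac{p}{6}$ ($u{\left(p \right)} = \frac{p - 2}{6} = \frac{-2 + p}{6} = - \frac{1}{3} + \frac{p}{6}$)
$x = 1$
$n = \frac{9}{4}$ ($n = - \frac{1 \left(-4 - 5\right)}{4} = - \frac{1 \left(-9\right)}{4} = \left(- \frac{1}{4}\right) \left(-9\right) = \frac{9}{4} \approx 2.25$)
$u{\left(6 \right)} n \left(-1\right) = \left(- \frac{1}{3} + \frac{1}{6} \cdot 6\right) \frac{9}{4} \left(-1\right) = \left(- \frac{1}{3} + 1\right) \frac{9}{4} \left(-1\right) = \frac{2}{3} \cdot \frac{9}{4} \left(-1\right) = \frac{3}{2} \left(-1\right) = - \frac{3}{2}$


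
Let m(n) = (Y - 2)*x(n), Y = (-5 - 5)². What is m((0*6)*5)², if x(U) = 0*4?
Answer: 0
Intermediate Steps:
Y = 100 (Y = (-10)² = 100)
x(U) = 0
m(n) = 0 (m(n) = (100 - 2)*0 = 98*0 = 0)
m((0*6)*5)² = 0² = 0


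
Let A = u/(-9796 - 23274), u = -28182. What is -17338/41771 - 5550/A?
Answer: -1277845883836/196198387 ≈ -6513.0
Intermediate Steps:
A = 14091/16535 (A = -28182/(-9796 - 23274) = -28182/(-33070) = -28182*(-1/33070) = 14091/16535 ≈ 0.85219)
-17338/41771 - 5550/A = -17338/41771 - 5550/14091/16535 = -17338*1/41771 - 5550*16535/14091 = -17338/41771 - 30589750/4697 = -1277845883836/196198387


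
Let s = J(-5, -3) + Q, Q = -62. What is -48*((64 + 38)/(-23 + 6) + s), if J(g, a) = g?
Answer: 3504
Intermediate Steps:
s = -67 (s = -5 - 62 = -67)
-48*((64 + 38)/(-23 + 6) + s) = -48*((64 + 38)/(-23 + 6) - 67) = -48*(102/(-17) - 67) = -48*(102*(-1/17) - 67) = -48*(-6 - 67) = -48*(-73) = 3504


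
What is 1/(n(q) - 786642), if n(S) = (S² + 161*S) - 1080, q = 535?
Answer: -1/415362 ≈ -2.4075e-6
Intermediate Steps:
n(S) = -1080 + S² + 161*S
1/(n(q) - 786642) = 1/((-1080 + 535² + 161*535) - 786642) = 1/((-1080 + 286225 + 86135) - 786642) = 1/(371280 - 786642) = 1/(-415362) = -1/415362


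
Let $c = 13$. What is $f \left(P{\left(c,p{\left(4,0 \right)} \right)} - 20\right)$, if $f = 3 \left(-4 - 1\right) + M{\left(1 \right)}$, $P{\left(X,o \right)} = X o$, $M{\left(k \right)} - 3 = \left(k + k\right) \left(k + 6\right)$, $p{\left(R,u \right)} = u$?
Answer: $-40$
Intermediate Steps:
$M{\left(k \right)} = 3 + 2 k \left(6 + k\right)$ ($M{\left(k \right)} = 3 + \left(k + k\right) \left(k + 6\right) = 3 + 2 k \left(6 + k\right)$)
$f = 2$ ($f = 3 \left(-4 - 1\right) + \left(3 + 2 \cdot 1^{2} + 12 \cdot 1\right) = 3 \left(-5\right) + \left(3 + 2 \cdot 1 + 12\right) = -15 + \left(3 + 2 + 12\right) = -15 + 17 = 2$)
$f \left(P{\left(c,p{\left(4,0 \right)} \right)} - 20\right) = 2 \left(13 \cdot 0 - 20\right) = 2 \left(0 - 20\right) = 2 \left(-20\right) = -40$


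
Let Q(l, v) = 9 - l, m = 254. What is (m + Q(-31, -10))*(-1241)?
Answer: -364854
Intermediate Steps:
(m + Q(-31, -10))*(-1241) = (254 + (9 - 1*(-31)))*(-1241) = (254 + (9 + 31))*(-1241) = (254 + 40)*(-1241) = 294*(-1241) = -364854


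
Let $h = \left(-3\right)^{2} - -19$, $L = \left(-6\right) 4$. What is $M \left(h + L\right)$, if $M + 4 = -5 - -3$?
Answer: $-24$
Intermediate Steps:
$M = -6$ ($M = -4 - 2 = -6$)
$L = -24$
$h = 28$ ($h = 9 + 19 = 28$)
$M \left(h + L\right) = - 6 \left(28 - 24\right) = \left(-6\right) 4 = -24$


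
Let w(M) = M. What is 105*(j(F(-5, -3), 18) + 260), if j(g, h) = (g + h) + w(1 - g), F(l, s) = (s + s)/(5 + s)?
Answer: 29295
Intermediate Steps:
F(l, s) = 2*s/(5 + s) (F(l, s) = (2*s)/(5 + s) = 2*s/(5 + s))
j(g, h) = 1 + h (j(g, h) = (g + h) + (1 - g) = 1 + h)
105*(j(F(-5, -3), 18) + 260) = 105*((1 + 18) + 260) = 105*(19 + 260) = 105*279 = 29295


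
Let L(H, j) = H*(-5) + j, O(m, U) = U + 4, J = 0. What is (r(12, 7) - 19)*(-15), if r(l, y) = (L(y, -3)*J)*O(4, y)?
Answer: 285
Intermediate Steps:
O(m, U) = 4 + U
L(H, j) = j - 5*H (L(H, j) = -5*H + j = j - 5*H)
r(l, y) = 0 (r(l, y) = ((-3 - 5*y)*0)*(4 + y) = 0*(4 + y) = 0)
(r(12, 7) - 19)*(-15) = (0 - 19)*(-15) = -19*(-15) = 285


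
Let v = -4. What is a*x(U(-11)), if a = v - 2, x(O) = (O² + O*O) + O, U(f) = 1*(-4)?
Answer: -168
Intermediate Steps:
U(f) = -4
x(O) = O + 2*O² (x(O) = (O² + O²) + O = 2*O² + O = O + 2*O²)
a = -6 (a = -4 - 2 = -6)
a*x(U(-11)) = -(-24)*(1 + 2*(-4)) = -(-24)*(1 - 8) = -(-24)*(-7) = -6*28 = -168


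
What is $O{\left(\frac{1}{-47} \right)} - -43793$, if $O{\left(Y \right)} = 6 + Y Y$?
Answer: $\frac{96751992}{2209} \approx 43799.0$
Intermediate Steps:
$O{\left(Y \right)} = 6 + Y^{2}$
$O{\left(\frac{1}{-47} \right)} - -43793 = \left(6 + \left(\frac{1}{-47}\right)^{2}\right) - -43793 = \left(6 + \left(- \frac{1}{47}\right)^{2}\right) + 43793 = \left(6 + \frac{1}{2209}\right) + 43793 = \frac{13255}{2209} + 43793 = \frac{96751992}{2209}$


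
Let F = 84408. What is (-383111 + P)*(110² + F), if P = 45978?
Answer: -32536031564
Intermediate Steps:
(-383111 + P)*(110² + F) = (-383111 + 45978)*(110² + 84408) = -337133*(12100 + 84408) = -337133*96508 = -32536031564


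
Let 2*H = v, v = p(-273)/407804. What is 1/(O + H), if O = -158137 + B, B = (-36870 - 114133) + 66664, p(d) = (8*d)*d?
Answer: -101951/24720596147 ≈ -4.1241e-6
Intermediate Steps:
p(d) = 8*d²
B = -84339 (B = -151003 + 66664 = -84339)
O = -242476 (O = -158137 - 84339 = -242476)
v = 149058/101951 (v = (8*(-273)²)/407804 = (8*74529)*(1/407804) = 596232*(1/407804) = 149058/101951 ≈ 1.4621)
H = 74529/101951 (H = (½)*(149058/101951) = 74529/101951 ≈ 0.73103)
1/(O + H) = 1/(-242476 + 74529/101951) = 1/(-24720596147/101951) = -101951/24720596147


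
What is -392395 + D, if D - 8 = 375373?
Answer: -17014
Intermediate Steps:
D = 375381 (D = 8 + 375373 = 375381)
-392395 + D = -392395 + 375381 = -17014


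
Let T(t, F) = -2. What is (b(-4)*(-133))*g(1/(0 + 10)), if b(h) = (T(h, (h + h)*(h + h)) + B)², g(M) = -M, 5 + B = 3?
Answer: 1064/5 ≈ 212.80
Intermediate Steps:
B = -2 (B = -5 + 3 = -2)
b(h) = 16 (b(h) = (-2 - 2)² = (-4)² = 16)
(b(-4)*(-133))*g(1/(0 + 10)) = (16*(-133))*(-1/(0 + 10)) = -(-2128)/10 = -2128*(-⅒) = 1064/5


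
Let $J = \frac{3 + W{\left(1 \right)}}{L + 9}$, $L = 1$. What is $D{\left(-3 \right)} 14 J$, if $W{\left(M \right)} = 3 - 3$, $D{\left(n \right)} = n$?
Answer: $- \frac{63}{5} \approx -12.6$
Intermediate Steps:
$W{\left(M \right)} = 0$ ($W{\left(M \right)} = 3 - 3 = 0$)
$J = \frac{3}{10}$ ($J = \frac{3 + 0}{1 + 9} = \frac{3}{10} \approx 0.3$)
$D{\left(-3 \right)} 14 J = \left(-3\right) 14 \cdot \frac{3}{10} = \left(-42\right) \frac{3}{10} = - \frac{63}{5}$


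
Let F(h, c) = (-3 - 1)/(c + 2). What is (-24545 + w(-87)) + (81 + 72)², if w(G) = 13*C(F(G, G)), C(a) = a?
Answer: -96508/85 ≈ -1135.4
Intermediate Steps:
F(h, c) = -4/(2 + c)
w(G) = -52/(2 + G) (w(G) = 13*(-4/(2 + G)) = -52/(2 + G))
(-24545 + w(-87)) + (81 + 72)² = (-24545 - 52/(2 - 87)) + (81 + 72)² = (-24545 - 52/(-85)) + 153² = (-24545 - 52*(-1/85)) + 23409 = (-24545 + 52/85) + 23409 = -2086273/85 + 23409 = -96508/85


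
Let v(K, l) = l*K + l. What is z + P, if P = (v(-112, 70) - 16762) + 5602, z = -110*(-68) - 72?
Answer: -11522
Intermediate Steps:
v(K, l) = l + K*l (v(K, l) = K*l + l = l + K*l)
z = 7408 (z = 7480 - 72 = 7408)
P = -18930 (P = (70*(1 - 112) - 16762) + 5602 = (70*(-111) - 16762) + 5602 = (-7770 - 16762) + 5602 = -24532 + 5602 = -18930)
z + P = 7408 - 18930 = -11522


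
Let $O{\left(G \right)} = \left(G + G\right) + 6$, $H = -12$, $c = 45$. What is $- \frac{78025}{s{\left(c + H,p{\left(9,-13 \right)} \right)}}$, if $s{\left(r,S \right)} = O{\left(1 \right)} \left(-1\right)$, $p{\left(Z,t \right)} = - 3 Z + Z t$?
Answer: $\frac{78025}{8} \approx 9753.1$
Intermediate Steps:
$O{\left(G \right)} = 6 + 2 G$ ($O{\left(G \right)} = 2 G + 6 = 6 + 2 G$)
$s{\left(r,S \right)} = -8$ ($s{\left(r,S \right)} = \left(6 + 2 \cdot 1\right) \left(-1\right) = \left(6 + 2\right) \left(-1\right) = 8 \left(-1\right) = -8$)
$- \frac{78025}{s{\left(c + H,p{\left(9,-13 \right)} \right)}} = - \frac{78025}{-8} = \left(-78025\right) \left(- \frac{1}{8}\right) = \frac{78025}{8}$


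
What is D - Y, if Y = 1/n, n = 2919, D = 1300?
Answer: 3794699/2919 ≈ 1300.0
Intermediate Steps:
Y = 1/2919 ≈ 0.00034258
D - Y = 1300 - 1*1/2919 = 1300 - 1/2919 = 3794699/2919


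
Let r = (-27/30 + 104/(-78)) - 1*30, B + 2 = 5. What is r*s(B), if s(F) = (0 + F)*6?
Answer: -2901/5 ≈ -580.20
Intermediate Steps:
B = 3 (B = -2 + 5 = 3)
s(F) = 6*F (s(F) = F*6 = 6*F)
r = -967/30 (r = (-27*1/30 + 104*(-1/78)) - 30 = (-9/10 - 4/3) - 30 = -67/30 - 30 = -967/30 ≈ -32.233)
r*s(B) = -967*3/5 = -967/30*18 = -2901/5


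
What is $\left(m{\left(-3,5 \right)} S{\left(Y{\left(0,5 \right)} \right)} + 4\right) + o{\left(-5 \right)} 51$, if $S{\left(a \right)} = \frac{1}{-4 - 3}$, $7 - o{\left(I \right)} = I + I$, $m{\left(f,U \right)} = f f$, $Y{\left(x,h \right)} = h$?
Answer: $\frac{6088}{7} \approx 869.71$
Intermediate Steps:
$m{\left(f,U \right)} = f^{2}$
$o{\left(I \right)} = 7 - 2 I$ ($o{\left(I \right)} = 7 - \left(I + I\right) = 7 - 2 I$)
$S{\left(a \right)} = - \frac{1}{7}$ ($S{\left(a \right)} = \frac{1}{-7} = - \frac{1}{7}$)
$\left(m{\left(-3,5 \right)} S{\left(Y{\left(0,5 \right)} \right)} + 4\right) + o{\left(-5 \right)} 51 = \left(\left(-3\right)^{2} \left(- \frac{1}{7}\right) + 4\right) + \left(7 - -10\right) 51 = \left(9 \left(- \frac{1}{7}\right) + 4\right) + \left(7 + 10\right) 51 = \left(- \frac{9}{7} + 4\right) + 17 \cdot 51 = \frac{19}{7} + 867 = \frac{6088}{7}$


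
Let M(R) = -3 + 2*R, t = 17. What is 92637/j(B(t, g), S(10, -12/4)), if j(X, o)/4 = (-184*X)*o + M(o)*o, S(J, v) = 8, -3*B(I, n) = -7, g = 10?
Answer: -277911/39968 ≈ -6.9533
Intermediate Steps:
B(I, n) = 7/3 (B(I, n) = -1/3*(-7) = 7/3)
j(X, o) = -736*X*o + 4*o*(-3 + 2*o) (j(X, o) = 4*((-184*X)*o + (-3 + 2*o)*o) = 4*(-184*X*o + o*(-3 + 2*o)) = 4*(o*(-3 + 2*o) - 184*X*o) = -736*X*o + 4*o*(-3 + 2*o))
92637/j(B(t, g), S(10, -12/4)) = 92637/((4*8*(-3 - 184*7/3 + 2*8))) = 92637/((4*8*(-3 - 1288/3 + 16))) = 92637/((4*8*(-1249/3))) = 92637/(-39968/3) = 92637*(-3/39968) = -277911/39968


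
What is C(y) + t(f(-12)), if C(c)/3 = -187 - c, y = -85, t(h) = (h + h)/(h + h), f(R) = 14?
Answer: -305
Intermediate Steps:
t(h) = 1 (t(h) = (2*h)/((2*h)) = (2*h)*(1/(2*h)) = 1)
C(c) = -561 - 3*c (C(c) = 3*(-187 - c) = -561 - 3*c)
C(y) + t(f(-12)) = (-561 - 3*(-85)) + 1 = (-561 + 255) + 1 = -306 + 1 = -305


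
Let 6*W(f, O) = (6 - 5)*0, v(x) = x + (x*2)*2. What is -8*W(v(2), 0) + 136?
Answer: 136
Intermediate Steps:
v(x) = 5*x (v(x) = x + (2*x)*2 = x + 4*x = 5*x)
W(f, O) = 0 (W(f, O) = ((6 - 5)*0)/6 = (1*0)/6 = (1/6)*0 = 0)
-8*W(v(2), 0) + 136 = -8*0 + 136 = 0 + 136 = 136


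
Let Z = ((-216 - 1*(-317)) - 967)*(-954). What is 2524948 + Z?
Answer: 3351112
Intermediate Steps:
Z = 826164 (Z = ((-216 + 317) - 967)*(-954) = (101 - 967)*(-954) = -866*(-954) = 826164)
2524948 + Z = 2524948 + 826164 = 3351112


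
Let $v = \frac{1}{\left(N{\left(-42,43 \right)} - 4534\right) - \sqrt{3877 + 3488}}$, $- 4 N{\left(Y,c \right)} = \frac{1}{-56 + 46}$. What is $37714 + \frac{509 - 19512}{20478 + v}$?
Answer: $\frac{259991759887426219055171}{6893942760507307922} + \frac{7601200 \sqrt{7365}}{3446971380253653961} \approx 37713.0$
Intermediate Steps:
$N{\left(Y,c \right)} = \frac{1}{40}$ ($N{\left(Y,c \right)} = - \frac{1}{4 \left(-56 + 46\right)} = - \frac{1}{4 \left(-10\right)} = \left(- \frac{1}{4}\right) \left(- \frac{1}{10}\right) = \frac{1}{40}$)
$v = \frac{1}{- \frac{181359}{40} - \sqrt{7365}}$ ($v = \frac{1}{\left(\frac{1}{40} - 4534\right) - \sqrt{3877 + 3488}} = \frac{1}{\left(\frac{1}{40} - 4534\right) - \sqrt{7365}} = \frac{1}{- \frac{181359}{40} - \sqrt{7365}} \approx -0.00021646$)
$37714 + \frac{509 - 19512}{20478 + v} = 37714 + \frac{509 - 19512}{20478 - \left(\frac{2418120}{10959767627} - \frac{1600 \sqrt{7365}}{32879302881}\right)} = 37714 - \frac{19003}{\frac{224434119047586}{10959767627} + \frac{1600 \sqrt{7365}}{32879302881}}$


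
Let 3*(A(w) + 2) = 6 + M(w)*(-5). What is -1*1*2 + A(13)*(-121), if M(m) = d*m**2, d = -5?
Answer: -511231/3 ≈ -1.7041e+5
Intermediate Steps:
M(m) = -5*m**2
A(w) = 25*w**2/3 (A(w) = -2 + (6 - 5*w**2*(-5))/3 = -2 + (6 + 25*w**2)/3 = -2 + (2 + 25*w**2/3) = 25*w**2/3)
-1*1*2 + A(13)*(-121) = -1*1*2 + ((25/3)*13**2)*(-121) = -1*2 + ((25/3)*169)*(-121) = -2 + (4225/3)*(-121) = -2 - 511225/3 = -511231/3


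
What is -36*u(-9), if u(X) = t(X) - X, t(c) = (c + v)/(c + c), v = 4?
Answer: -334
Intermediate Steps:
t(c) = (4 + c)/(2*c) (t(c) = (c + 4)/(c + c) = (4 + c)/((2*c)) = (4 + c)*(1/(2*c)) = (4 + c)/(2*c))
u(X) = -X + (4 + X)/(2*X) (u(X) = (4 + X)/(2*X) - X = -X + (4 + X)/(2*X))
-36*u(-9) = -36*(1/2 - 1*(-9) + 2/(-9)) = -36*(1/2 + 9 + 2*(-1/9)) = -36*(1/2 + 9 - 2/9) = -36*167/18 = -334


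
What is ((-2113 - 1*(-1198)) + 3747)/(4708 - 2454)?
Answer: 1416/1127 ≈ 1.2564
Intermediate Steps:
((-2113 - 1*(-1198)) + 3747)/(4708 - 2454) = ((-2113 + 1198) + 3747)/2254 = (-915 + 3747)*(1/2254) = 2832*(1/2254) = 1416/1127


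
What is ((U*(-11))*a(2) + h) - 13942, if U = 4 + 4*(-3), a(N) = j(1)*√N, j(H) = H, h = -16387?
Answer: -30329 + 88*√2 ≈ -30205.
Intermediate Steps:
a(N) = √N (a(N) = 1*√N = √N)
U = -8 (U = 4 - 12 = -8)
((U*(-11))*a(2) + h) - 13942 = ((-8*(-11))*√2 - 16387) - 13942 = (88*√2 - 16387) - 13942 = (-16387 + 88*√2) - 13942 = -30329 + 88*√2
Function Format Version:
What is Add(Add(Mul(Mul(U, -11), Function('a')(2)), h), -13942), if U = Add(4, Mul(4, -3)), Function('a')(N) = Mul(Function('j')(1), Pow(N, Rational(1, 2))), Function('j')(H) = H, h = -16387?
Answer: Add(-30329, Mul(88, Pow(2, Rational(1, 2)))) ≈ -30205.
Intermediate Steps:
Function('a')(N) = Pow(N, Rational(1, 2)) (Function('a')(N) = Mul(1, Pow(N, Rational(1, 2))) = Pow(N, Rational(1, 2)))
U = -8 (U = Add(4, -12) = -8)
Add(Add(Mul(Mul(U, -11), Function('a')(2)), h), -13942) = Add(Add(Mul(Mul(-8, -11), Pow(2, Rational(1, 2))), -16387), -13942) = Add(Add(Mul(88, Pow(2, Rational(1, 2))), -16387), -13942) = Add(Add(-16387, Mul(88, Pow(2, Rational(1, 2)))), -13942) = Add(-30329, Mul(88, Pow(2, Rational(1, 2))))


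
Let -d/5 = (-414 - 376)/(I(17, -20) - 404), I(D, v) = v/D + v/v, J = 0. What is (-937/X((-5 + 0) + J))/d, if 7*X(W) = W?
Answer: -45066889/335750 ≈ -134.23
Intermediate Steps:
X(W) = W/7
I(D, v) = 1 + v/D (I(D, v) = v/D + 1 = 1 + v/D)
d = -67150/6871 (d = -5*(-414 - 376)/((17 - 20)/17 - 404) = -(-3950)/((1/17)*(-3) - 404) = -(-3950)/(-3/17 - 404) = -(-3950)/(-6871/17) = -(-3950)*(-17)/6871 = -5*13430/6871 = -67150/6871 ≈ -9.7730)
(-937/X((-5 + 0) + J))/d = (-937*7/((-5 + 0) + 0))/(-67150/6871) = -937*7/(-5 + 0)*(-6871/67150) = -937/((1/7)*(-5))*(-6871/67150) = -937/(-5/7)*(-6871/67150) = -937*(-7/5)*(-6871/67150) = (6559/5)*(-6871/67150) = -45066889/335750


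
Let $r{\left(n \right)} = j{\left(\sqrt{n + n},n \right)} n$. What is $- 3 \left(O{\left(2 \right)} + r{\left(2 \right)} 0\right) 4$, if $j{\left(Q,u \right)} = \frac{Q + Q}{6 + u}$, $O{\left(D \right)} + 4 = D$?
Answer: $24$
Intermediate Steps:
$O{\left(D \right)} = -4 + D$
$j{\left(Q,u \right)} = \frac{2 Q}{6 + u}$
$r{\left(n \right)} = \frac{2 \sqrt{2} n^{\frac{3}{2}}}{6 + n}$ ($r{\left(n \right)} = \frac{2 \sqrt{n + n}}{6 + n} n = \frac{2 \sqrt{2 n}}{6 + n} n = \frac{2 \sqrt{2} \sqrt{n}}{6 + n} n = \frac{2 \sqrt{2} n^{\frac{3}{2}}}{6 + n}$)
$- 3 \left(O{\left(2 \right)} + r{\left(2 \right)} 0\right) 4 = - 3 \left(\left(-4 + 2\right) + \frac{2 \sqrt{2} \cdot 2^{\frac{3}{2}}}{6 + 2} \cdot 0\right) 4 = - 3 \left(-2 + \frac{2 \sqrt{2} \cdot 2 \sqrt{2}}{8} \cdot 0\right) 4 = - 3 \left(-2 + 2 \sqrt{2} \cdot 2 \sqrt{2} \cdot \frac{1}{8} \cdot 0\right) 4 = - 3 \left(-2 + 1 \cdot 0\right) 4 = - 3 \left(-2 + 0\right) 4 = \left(-3\right) \left(-2\right) 4 = 6 \cdot 4 = 24$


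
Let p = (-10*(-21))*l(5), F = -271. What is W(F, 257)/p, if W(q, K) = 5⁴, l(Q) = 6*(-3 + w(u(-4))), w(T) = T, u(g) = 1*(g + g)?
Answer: -125/2772 ≈ -0.045094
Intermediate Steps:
u(g) = 2*g (u(g) = 1*(2*g) = 2*g)
l(Q) = -66 (l(Q) = 6*(-3 + 2*(-4)) = 6*(-3 - 8) = 6*(-11) = -66)
p = -13860 (p = -10*(-21)*(-66) = 210*(-66) = -13860)
W(q, K) = 625
W(F, 257)/p = 625/(-13860) = 625*(-1/13860) = -125/2772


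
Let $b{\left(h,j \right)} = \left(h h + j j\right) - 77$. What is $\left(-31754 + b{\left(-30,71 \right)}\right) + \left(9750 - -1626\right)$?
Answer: $-14514$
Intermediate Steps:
$b{\left(h,j \right)} = -77 + h^{2} + j^{2}$ ($b{\left(h,j \right)} = \left(h^{2} + j^{2}\right) - 77 = -77 + h^{2} + j^{2}$)
$\left(-31754 + b{\left(-30,71 \right)}\right) + \left(9750 - -1626\right) = \left(-31754 + \left(-77 + \left(-30\right)^{2} + 71^{2}\right)\right) + \left(9750 - -1626\right) = \left(-31754 + \left(-77 + 900 + 5041\right)\right) + \left(9750 + 1626\right) = \left(-31754 + 5864\right) + 11376 = -25890 + 11376 = -14514$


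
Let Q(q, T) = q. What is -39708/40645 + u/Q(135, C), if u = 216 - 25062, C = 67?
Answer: -13536350/73161 ≈ -185.02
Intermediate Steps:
u = -24846
-39708/40645 + u/Q(135, C) = -39708/40645 - 24846/135 = -39708*1/40645 - 24846*1/135 = -39708/40645 - 8282/45 = -13536350/73161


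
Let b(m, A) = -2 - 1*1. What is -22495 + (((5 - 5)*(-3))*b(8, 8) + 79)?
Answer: -22416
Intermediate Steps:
b(m, A) = -3 (b(m, A) = -2 - 1 = -3)
-22495 + (((5 - 5)*(-3))*b(8, 8) + 79) = -22495 + (((5 - 5)*(-3))*(-3) + 79) = -22495 + ((0*(-3))*(-3) + 79) = -22495 + (0*(-3) + 79) = -22495 + (0 + 79) = -22495 + 79 = -22416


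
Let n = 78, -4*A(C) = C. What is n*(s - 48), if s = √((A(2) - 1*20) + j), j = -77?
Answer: -3744 + 39*I*√390 ≈ -3744.0 + 770.19*I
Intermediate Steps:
A(C) = -C/4
s = I*√390/2 (s = √((-¼*2 - 1*20) - 77) = √((-½ - 20) - 77) = √(-41/2 - 77) = √(-195/2) = I*√390/2 ≈ 9.8742*I)
n*(s - 48) = 78*(I*√390/2 - 48) = 78*(-48 + I*√390/2) = -3744 + 39*I*√390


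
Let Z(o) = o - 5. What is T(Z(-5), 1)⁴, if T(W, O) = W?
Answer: 10000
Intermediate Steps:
Z(o) = -5 + o
T(Z(-5), 1)⁴ = (-5 - 5)⁴ = (-10)⁴ = 10000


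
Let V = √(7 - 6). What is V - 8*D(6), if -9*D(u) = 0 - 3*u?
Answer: -15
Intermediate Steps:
D(u) = u/3 (D(u) = -(0 - 3*u)/9 = -(-1)*u/3 = u/3)
V = 1 (V = √1 = 1)
V - 8*D(6) = 1 - 8*6/3 = 1 - 8*2 = 1 - 16 = -15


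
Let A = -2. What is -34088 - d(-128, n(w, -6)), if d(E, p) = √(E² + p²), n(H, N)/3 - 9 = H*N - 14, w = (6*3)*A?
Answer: -34088 - √417073 ≈ -34734.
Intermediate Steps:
w = -36 (w = (6*3)*(-2) = 18*(-2) = -36)
n(H, N) = -15 + 3*H*N (n(H, N) = 27 + 3*(H*N - 14) = 27 + 3*(-14 + H*N) = 27 + (-42 + 3*H*N) = -15 + 3*H*N)
-34088 - d(-128, n(w, -6)) = -34088 - √((-128)² + (-15 + 3*(-36)*(-6))²) = -34088 - √(16384 + (-15 + 648)²) = -34088 - √(16384 + 633²) = -34088 - √(16384 + 400689) = -34088 - √417073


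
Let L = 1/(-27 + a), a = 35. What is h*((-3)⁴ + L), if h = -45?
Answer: -29205/8 ≈ -3650.6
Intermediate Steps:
L = ⅛ (L = 1/(-27 + 35) = 1/8 = ⅛ ≈ 0.12500)
h*((-3)⁴ + L) = -45*((-3)⁴ + ⅛) = -45*(81 + ⅛) = -45*649/8 = -29205/8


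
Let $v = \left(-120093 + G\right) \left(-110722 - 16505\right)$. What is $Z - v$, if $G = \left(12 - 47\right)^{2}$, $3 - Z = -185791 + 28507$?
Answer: $-15123061749$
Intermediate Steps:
$Z = 157287$ ($Z = 3 - \left(-185791 + 28507\right) = 3 - -157284 = 3 + 157284 = 157287$)
$G = 1225$ ($G = \left(-35\right)^{2} = 1225$)
$v = 15123219036$ ($v = \left(-120093 + 1225\right) \left(-110722 - 16505\right) = - 118868 \left(-110722 - 16505\right) = \left(-118868\right) \left(-127227\right) = 15123219036$)
$Z - v = 157287 - 15123219036 = -15123061749$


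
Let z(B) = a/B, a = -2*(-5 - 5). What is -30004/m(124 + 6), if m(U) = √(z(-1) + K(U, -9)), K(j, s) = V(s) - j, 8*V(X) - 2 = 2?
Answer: 2308*I*√598/23 ≈ 2453.9*I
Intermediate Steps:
V(X) = ½ (V(X) = ¼ + (⅛)*2 = ¼ + ¼ = ½)
a = 20 (a = -2*(-10) = 20)
K(j, s) = ½ - j
z(B) = 20/B
m(U) = √(-39/2 - U) (m(U) = √(20/(-1) + (½ - U)) = √(20*(-1) + (½ - U)) = √(-20 + (½ - U)) = √(-39/2 - U))
-30004/m(124 + 6) = -30004*2/√(-78 - 4*(124 + 6)) = -30004*2/√(-78 - 4*130) = -30004*2/√(-78 - 520) = -30004*(-I*√598/299) = -(-2308)*I*√598/23 = 2308*I*√598/23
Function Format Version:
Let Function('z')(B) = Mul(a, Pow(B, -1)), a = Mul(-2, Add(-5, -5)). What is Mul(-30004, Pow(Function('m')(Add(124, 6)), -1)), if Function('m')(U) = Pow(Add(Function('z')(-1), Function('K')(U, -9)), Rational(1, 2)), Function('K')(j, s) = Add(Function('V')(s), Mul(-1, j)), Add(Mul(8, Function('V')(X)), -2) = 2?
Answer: Mul(Rational(2308, 23), I, Pow(598, Rational(1, 2))) ≈ Mul(2453.9, I)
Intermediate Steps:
Function('V')(X) = Rational(1, 2) (Function('V')(X) = Add(Rational(1, 4), Mul(Rational(1, 8), 2)) = Add(Rational(1, 4), Rational(1, 4)) = Rational(1, 2))
a = 20 (a = Mul(-2, -10) = 20)
Function('K')(j, s) = Add(Rational(1, 2), Mul(-1, j))
Function('z')(B) = Mul(20, Pow(B, -1))
Function('m')(U) = Pow(Add(Rational(-39, 2), Mul(-1, U)), Rational(1, 2)) (Function('m')(U) = Pow(Add(Mul(20, Pow(-1, -1)), Add(Rational(1, 2), Mul(-1, U))), Rational(1, 2)) = Pow(Add(Mul(20, -1), Add(Rational(1, 2), Mul(-1, U))), Rational(1, 2)) = Pow(Add(-20, Add(Rational(1, 2), Mul(-1, U))), Rational(1, 2)) = Pow(Add(Rational(-39, 2), Mul(-1, U)), Rational(1, 2)))
Mul(-30004, Pow(Function('m')(Add(124, 6)), -1)) = Mul(-30004, Pow(Mul(Rational(1, 2), Pow(Add(-78, Mul(-4, Add(124, 6))), Rational(1, 2))), -1)) = Mul(-30004, Pow(Mul(Rational(1, 2), Pow(Add(-78, Mul(-4, 130)), Rational(1, 2))), -1)) = Mul(-30004, Pow(Mul(Rational(1, 2), Pow(Add(-78, -520), Rational(1, 2))), -1)) = Mul(-30004, Pow(Mul(Rational(1, 2), Pow(-598, Rational(1, 2))), -1)) = Mul(-30004, Pow(Mul(Rational(1, 2), Mul(I, Pow(598, Rational(1, 2)))), -1)) = Mul(-30004, Pow(Mul(Rational(1, 2), I, Pow(598, Rational(1, 2))), -1)) = Mul(-30004, Mul(Rational(-1, 299), I, Pow(598, Rational(1, 2)))) = Mul(Rational(2308, 23), I, Pow(598, Rational(1, 2)))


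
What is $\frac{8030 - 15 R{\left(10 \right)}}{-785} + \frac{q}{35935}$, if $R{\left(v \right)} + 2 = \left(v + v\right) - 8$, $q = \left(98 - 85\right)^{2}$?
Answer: $- \frac{56607027}{5641795} \approx -10.034$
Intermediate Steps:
$q = 169$ ($q = 13^{2} = 169$)
$R{\left(v \right)} = -10 + 2 v$ ($R{\left(v \right)} = -2 + \left(\left(v + v\right) - 8\right) = -2 + \left(2 v - 8\right) = -2 + \left(-8 + 2 v\right) = -10 + 2 v$)
$\frac{8030 - 15 R{\left(10 \right)}}{-785} + \frac{q}{35935} = \frac{8030 - 15 \left(-10 + 2 \cdot 10\right)}{-785} + \frac{169}{35935} = \left(8030 - 15 \left(-10 + 20\right)\right) \left(- \frac{1}{785}\right) + 169 \cdot \frac{1}{35935} = \left(8030 - 15 \cdot 10\right) \left(- \frac{1}{785}\right) + \frac{169}{35935} = \left(8030 - 150\right) \left(- \frac{1}{785}\right) + \frac{169}{35935} = 7880 \left(- \frac{1}{785}\right) + \frac{169}{35935} = - \frac{1576}{157} + \frac{169}{35935} = - \frac{56607027}{5641795}$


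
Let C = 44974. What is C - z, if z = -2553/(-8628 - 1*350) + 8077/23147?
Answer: 9346084702487/207813766 ≈ 44973.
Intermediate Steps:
z = 131609597/207813766 (z = -2553/(-8628 - 350) + 8077*(1/23147) = -2553/(-8978) + 8077/23147 = -2553*(-1/8978) + 8077/23147 = 2553/8978 + 8077/23147 = 131609597/207813766 ≈ 0.63331)
C - z = 44974 - 1*131609597/207813766 = 44974 - 131609597/207813766 = 9346084702487/207813766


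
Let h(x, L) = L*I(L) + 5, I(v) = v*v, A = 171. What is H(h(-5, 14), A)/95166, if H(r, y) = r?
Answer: 2749/95166 ≈ 0.028886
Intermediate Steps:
I(v) = v²
h(x, L) = 5 + L³ (h(x, L) = L*L² + 5 = L³ + 5 = 5 + L³)
H(h(-5, 14), A)/95166 = (5 + 14³)/95166 = (5 + 2744)*(1/95166) = 2749*(1/95166) = 2749/95166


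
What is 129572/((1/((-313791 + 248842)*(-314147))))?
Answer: 2643726643050716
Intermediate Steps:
129572/((1/((-313791 + 248842)*(-314147)))) = 129572/((-1/314147/(-64949))) = 129572/((-1/64949*(-1/314147))) = 129572/(1/20403533503) = 129572*20403533503 = 2643726643050716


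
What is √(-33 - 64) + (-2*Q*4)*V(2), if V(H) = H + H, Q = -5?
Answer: 160 + I*√97 ≈ 160.0 + 9.8489*I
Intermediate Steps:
V(H) = 2*H
√(-33 - 64) + (-2*Q*4)*V(2) = √(-33 - 64) + (-2*(-5)*4)*(2*2) = √(-97) + (10*4)*4 = I*√97 + 40*4 = I*√97 + 160 = 160 + I*√97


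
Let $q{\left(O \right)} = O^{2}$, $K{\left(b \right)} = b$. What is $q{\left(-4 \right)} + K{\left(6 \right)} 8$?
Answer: $64$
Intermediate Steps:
$q{\left(-4 \right)} + K{\left(6 \right)} 8 = \left(-4\right)^{2} + 6 \cdot 8 = 16 + 48 = 64$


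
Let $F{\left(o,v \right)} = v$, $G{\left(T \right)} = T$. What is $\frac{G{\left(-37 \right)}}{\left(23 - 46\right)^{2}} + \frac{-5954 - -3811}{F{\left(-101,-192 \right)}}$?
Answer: $\frac{1126543}{101568} \approx 11.092$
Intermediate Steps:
$\frac{G{\left(-37 \right)}}{\left(23 - 46\right)^{2}} + \frac{-5954 - -3811}{F{\left(-101,-192 \right)}} = - \frac{37}{\left(23 - 46\right)^{2}} + \frac{-5954 - -3811}{-192} = - \frac{37}{\left(-23\right)^{2}} + \left(-5954 + 3811\right) \left(- \frac{1}{192}\right) = - \frac{37}{529} - - \frac{2143}{192} = \left(-37\right) \frac{1}{529} + \frac{2143}{192} = - \frac{37}{529} + \frac{2143}{192} = \frac{1126543}{101568}$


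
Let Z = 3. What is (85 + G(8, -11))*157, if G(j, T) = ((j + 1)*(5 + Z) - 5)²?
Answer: 718118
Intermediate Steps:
G(j, T) = (3 + 8*j)² (G(j, T) = ((j + 1)*(5 + 3) - 5)² = ((1 + j)*8 - 5)² = ((8 + 8*j) - 5)² = (3 + 8*j)²)
(85 + G(8, -11))*157 = (85 + (3 + 8*8)²)*157 = (85 + (3 + 64)²)*157 = (85 + 67²)*157 = (85 + 4489)*157 = 4574*157 = 718118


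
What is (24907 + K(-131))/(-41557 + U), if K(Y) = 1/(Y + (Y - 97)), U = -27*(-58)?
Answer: -8941612/14356769 ≈ -0.62282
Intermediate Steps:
U = 1566
K(Y) = 1/(-97 + 2*Y) (K(Y) = 1/(Y + (-97 + Y)) = 1/(-97 + 2*Y))
(24907 + K(-131))/(-41557 + U) = (24907 + 1/(-97 + 2*(-131)))/(-41557 + 1566) = (24907 + 1/(-97 - 262))/(-39991) = (24907 + 1/(-359))*(-1/39991) = (24907 - 1/359)*(-1/39991) = (8941612/359)*(-1/39991) = -8941612/14356769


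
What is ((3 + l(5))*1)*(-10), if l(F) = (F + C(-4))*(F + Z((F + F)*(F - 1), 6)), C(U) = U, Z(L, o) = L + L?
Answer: -880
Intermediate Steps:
Z(L, o) = 2*L
l(F) = (-4 + F)*(F + 4*F*(-1 + F)) (l(F) = (F - 4)*(F + 2*((F + F)*(F - 1))) = (-4 + F)*(F + 2*((2*F)*(-1 + F))) = (-4 + F)*(F + 2*(2*F*(-1 + F))) = (-4 + F)*(F + 4*F*(-1 + F)))
((3 + l(5))*1)*(-10) = ((3 + 5*(12 - 19*5 + 4*5²))*1)*(-10) = ((3 + 5*(12 - 95 + 4*25))*1)*(-10) = ((3 + 5*(12 - 95 + 100))*1)*(-10) = ((3 + 5*17)*1)*(-10) = ((3 + 85)*1)*(-10) = (88*1)*(-10) = 88*(-10) = -880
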